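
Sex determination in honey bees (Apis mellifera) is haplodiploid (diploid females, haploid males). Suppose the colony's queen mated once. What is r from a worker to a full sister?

Haplodiploid full sisters inherit their father's entire haploid genome identically (contributing 1/2) and on average half of their mother's contribution (1/2 · 1/2 = 1/4); r = 1/2 + 1/4 = 3/4.

0.75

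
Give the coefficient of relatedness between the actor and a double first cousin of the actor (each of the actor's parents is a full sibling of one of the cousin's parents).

0.25

Each parent–offspring link contributes a factor of 1/2, and independent paths through distinct common ancestors add.
Double first cousins share both grandparent pairs — four paths of length 4: r = 4·(1/2)^4 = 1/4.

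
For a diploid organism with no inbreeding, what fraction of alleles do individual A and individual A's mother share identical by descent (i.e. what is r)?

Each parent–offspring link contributes a factor of 1/2, and independent paths through distinct common ancestors add.
One parent–offspring link: r = (1/2)^1 = 1/2.

0.5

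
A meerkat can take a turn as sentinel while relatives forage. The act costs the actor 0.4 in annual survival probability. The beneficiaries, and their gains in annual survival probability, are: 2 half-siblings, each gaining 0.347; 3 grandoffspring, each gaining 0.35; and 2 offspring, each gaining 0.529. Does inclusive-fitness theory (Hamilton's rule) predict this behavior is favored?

Hamilton's rule: the trait is favored when the sum of r·B over every recipient exceeds the actor's cost C.
r to a half-sibling = 0.25 (half-sibs share one parent — one path of length 2: r = (1/2)^2 = 1/4).
r to a grandoffspring = 1/4 (two parent–offspring links: r = (1/2)^2 = 1/4).
r to an offspring = 0.5 (one parent–offspring link: r = (1/2)^1 = 1/2).
Summing one r·B term per recipient: 2·0.25·0.347 + 3·0.25·0.35 + 2·0.5·0.529 = 0.965.
0.965 > 0.4: the indirect benefit exceeds the cost.

Yes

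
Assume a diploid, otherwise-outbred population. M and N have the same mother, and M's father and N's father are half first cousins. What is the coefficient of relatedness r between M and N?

0.265625

With two independent routes of shared ancestry, r is the sum of the two contributions.
M and N are related in two ways: half-sibs through their shared mother (r = 1/4) and half second cousins through their fathers (r = 1/64).
r = 1/4 + 1/64 = 17/64 = 0.265625.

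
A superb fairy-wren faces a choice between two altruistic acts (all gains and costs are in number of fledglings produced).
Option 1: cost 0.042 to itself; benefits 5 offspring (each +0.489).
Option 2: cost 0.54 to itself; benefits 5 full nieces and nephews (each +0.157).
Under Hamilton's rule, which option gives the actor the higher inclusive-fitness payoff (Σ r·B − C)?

Option 1

Option 1: r to an offspring = 0.5.
Option 1: Σ r·B − C = (5·0.5·0.489) − 0.042 = 1.1805.
Option 2: r to a full niece or nephew = 0.25.
Option 2: Σ r·B − C = (5·0.25·0.157) − 0.54 = -0.34375.
Option 1 has the higher net inclusive-fitness payoff.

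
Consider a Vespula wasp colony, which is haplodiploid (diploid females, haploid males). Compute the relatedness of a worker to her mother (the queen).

One meiotic link between diploid queen and diploid daughter: r = 1/2.

0.5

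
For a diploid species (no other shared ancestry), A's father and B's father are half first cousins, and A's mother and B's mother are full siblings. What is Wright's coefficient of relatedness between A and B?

0.140625

With two independent routes of shared ancestry, r is the sum of the two contributions.
A and B are related in two ways: half second cousins through their fathers (r = 1/64) and first cousins through their mothers (r = 1/8).
r = 1/64 + 1/8 = 9/64 = 0.140625.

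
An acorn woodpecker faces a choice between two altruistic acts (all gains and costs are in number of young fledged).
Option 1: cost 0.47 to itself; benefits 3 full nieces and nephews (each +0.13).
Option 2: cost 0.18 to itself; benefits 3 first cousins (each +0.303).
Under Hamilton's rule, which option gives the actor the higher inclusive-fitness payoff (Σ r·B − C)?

Option 2

Option 1: r to a full niece or nephew = 0.25.
Option 1: Σ r·B − C = (3·0.25·0.13) − 0.47 = -0.3725.
Option 2: r to a first cousin = 0.125.
Option 2: Σ r·B − C = (3·0.125·0.303) − 0.18 = -0.066375.
Option 2 has the higher net inclusive-fitness payoff.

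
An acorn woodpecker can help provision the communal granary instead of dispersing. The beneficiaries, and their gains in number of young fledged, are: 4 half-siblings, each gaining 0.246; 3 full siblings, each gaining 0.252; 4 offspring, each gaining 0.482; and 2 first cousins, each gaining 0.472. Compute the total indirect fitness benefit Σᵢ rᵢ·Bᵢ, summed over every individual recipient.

r to a half-sibling = 1/4 (half-sibs share one parent — one path of length 2: r = (1/2)^2 = 1/4).
r to a full sibling = 0.5 (full sibs share both parents — two paths of length 2: r = 2·(1/2)^2 = 1/2).
r to an offspring = 1/2 (one parent–offspring link: r = (1/2)^1 = 1/2).
r to a first cousin = 1/8 (first cousins share one grandparent pair — two paths of length 4: r = 2·(1/2)^4 = 1/8).
Summing one r·B term per recipient: 4·0.25·0.246 + 3·0.5·0.252 + 4·0.5·0.482 + 2·0.125·0.472 = 1.706.

1.706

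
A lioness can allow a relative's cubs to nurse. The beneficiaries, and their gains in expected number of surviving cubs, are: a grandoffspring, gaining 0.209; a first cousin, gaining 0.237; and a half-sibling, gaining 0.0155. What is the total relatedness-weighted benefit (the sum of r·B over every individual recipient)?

0.08575

r to a grandoffspring = 0.25 (two parent–offspring links: r = (1/2)^2 = 1/4).
r to a first cousin = 1/8 (first cousins share one grandparent pair — two paths of length 4: r = 2·(1/2)^4 = 1/8).
r to a half-sibling = 0.25 (half-sibs share one parent — one path of length 2: r = (1/2)^2 = 1/4).
Summing one r·B term per recipient: 1·0.25·0.209 + 1·0.125·0.237 + 1·0.25·0.0155 = 0.08575.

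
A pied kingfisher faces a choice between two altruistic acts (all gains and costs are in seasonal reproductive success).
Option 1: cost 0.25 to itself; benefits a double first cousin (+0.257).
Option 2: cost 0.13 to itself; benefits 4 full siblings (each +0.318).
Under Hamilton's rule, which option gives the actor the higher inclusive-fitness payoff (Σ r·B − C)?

Option 1: r to a double first cousin = 0.25.
Option 1: Σ r·B − C = (1·0.25·0.257) − 0.25 = -0.18575.
Option 2: r to a full sibling = 0.5.
Option 2: Σ r·B − C = (4·0.5·0.318) − 0.13 = 0.506.
Option 2 has the higher net inclusive-fitness payoff.

Option 2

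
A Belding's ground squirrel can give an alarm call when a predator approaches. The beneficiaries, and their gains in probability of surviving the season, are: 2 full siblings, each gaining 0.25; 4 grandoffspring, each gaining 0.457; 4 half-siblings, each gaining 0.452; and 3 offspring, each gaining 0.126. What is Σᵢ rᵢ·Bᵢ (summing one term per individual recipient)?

1.348

r to a full sibling = 0.5 (full sibs share both parents — two paths of length 2: r = 2·(1/2)^2 = 1/2).
r to a grandoffspring = 1/4 (two parent–offspring links: r = (1/2)^2 = 1/4).
r to a half-sibling = 1/4 (half-sibs share one parent — one path of length 2: r = (1/2)^2 = 1/4).
r to an offspring = 1/2 (one parent–offspring link: r = (1/2)^1 = 1/2).
Summing one r·B term per recipient: 2·0.5·0.25 + 4·0.25·0.457 + 4·0.25·0.452 + 3·0.5·0.126 = 1.348.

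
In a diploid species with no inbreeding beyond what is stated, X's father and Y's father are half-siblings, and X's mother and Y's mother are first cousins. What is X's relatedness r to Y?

Wright's path rule: contributions from independent ancestry routes add.
X and Y are related in two ways: half first cousins through their fathers (r = 1/16) and second cousins through their mothers (r = 1/32).
r = 1/16 + 1/32 = 3/32 = 0.09375.

0.09375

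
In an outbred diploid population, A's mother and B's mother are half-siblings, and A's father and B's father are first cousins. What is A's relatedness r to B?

Wright's path rule: contributions from independent ancestry routes add.
A and B are related in two ways: half first cousins through their mothers (r = 1/16) and second cousins through their fathers (r = 1/32).
r = 1/16 + 1/32 = 0.09375.

0.09375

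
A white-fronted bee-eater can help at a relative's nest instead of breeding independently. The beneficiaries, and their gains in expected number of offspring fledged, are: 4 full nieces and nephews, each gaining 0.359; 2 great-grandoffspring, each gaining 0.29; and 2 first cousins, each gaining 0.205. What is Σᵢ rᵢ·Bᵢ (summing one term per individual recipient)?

r to a full niece or nephew = 0.25 (full aunt/uncle↔niece/nephew: two paths of length 3 through the shared grandparent pair: r = 2·(1/2)^3 = 1/4).
r to a great-grandoffspring = 0.125 (three parent–offspring links: r = (1/2)^3 = 1/8).
r to a first cousin = 1/8 (first cousins share one grandparent pair — two paths of length 4: r = 2·(1/2)^4 = 1/8).
Summing one r·B term per recipient: 4·0.25·0.359 + 2·0.125·0.29 + 2·0.125·0.205 = 0.48275.

0.48275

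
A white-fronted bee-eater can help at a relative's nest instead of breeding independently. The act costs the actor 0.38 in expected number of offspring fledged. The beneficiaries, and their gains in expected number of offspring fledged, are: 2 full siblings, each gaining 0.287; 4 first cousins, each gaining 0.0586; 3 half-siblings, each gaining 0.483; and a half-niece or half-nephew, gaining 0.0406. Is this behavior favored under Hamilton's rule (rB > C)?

Hamilton's rule: the trait is favored when the sum of r·B over every recipient exceeds the actor's cost C.
r to a full sibling = 1/2 (full sibs share both parents — two paths of length 2: r = 2·(1/2)^2 = 1/2).
r to a first cousin = 1/8 (first cousins share one grandparent pair — two paths of length 4: r = 2·(1/2)^4 = 1/8).
r to a half-sibling = 0.25 (half-sibs share one parent — one path of length 2: r = (1/2)^2 = 1/4).
r to a half-niece or half-nephew = 1/8 (half-aunt/uncle↔niece/nephew: one path of length 3: r = (1/2)^3 = 1/8).
Summing one r·B term per recipient: 2·0.5·0.287 + 4·0.125·0.0586 + 3·0.25·0.483 + 1·0.125·0.0406 = 0.683625.
0.683625 > 0.38: the indirect benefit exceeds the cost.

Yes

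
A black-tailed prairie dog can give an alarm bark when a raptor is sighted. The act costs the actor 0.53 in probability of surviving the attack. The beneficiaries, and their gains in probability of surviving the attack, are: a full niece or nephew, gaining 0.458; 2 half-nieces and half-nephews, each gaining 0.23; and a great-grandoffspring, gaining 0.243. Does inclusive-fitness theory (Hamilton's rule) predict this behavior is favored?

Hamilton's rule: the trait is favored when the sum of r·B over every recipient exceeds the actor's cost C.
r to a full niece or nephew = 0.25 (full aunt/uncle↔niece/nephew: two paths of length 3 through the shared grandparent pair: r = 2·(1/2)^3 = 1/4).
r to a half-niece or half-nephew = 1/8 (half-aunt/uncle↔niece/nephew: one path of length 3: r = (1/2)^3 = 1/8).
r to a great-grandoffspring = 1/8 (three parent–offspring links: r = (1/2)^3 = 1/8).
Summing one r·B term per recipient: 1·0.25·0.458 + 2·0.125·0.23 + 1·0.125·0.243 = 0.202375.
0.202375 < 0.53: the indirect benefit is less than the cost.

No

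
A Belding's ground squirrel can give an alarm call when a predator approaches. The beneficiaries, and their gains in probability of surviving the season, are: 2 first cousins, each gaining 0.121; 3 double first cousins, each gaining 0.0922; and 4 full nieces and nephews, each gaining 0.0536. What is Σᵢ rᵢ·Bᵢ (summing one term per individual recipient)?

r to a first cousin = 0.125 (first cousins share one grandparent pair — two paths of length 4: r = 2·(1/2)^4 = 1/8).
r to a double first cousin = 0.25 (double first cousins share both grandparent pairs — four paths of length 4: r = 4·(1/2)^4 = 1/4).
r to a full niece or nephew = 0.25 (full aunt/uncle↔niece/nephew: two paths of length 3 through the shared grandparent pair: r = 2·(1/2)^3 = 1/4).
Summing one r·B term per recipient: 2·0.125·0.121 + 3·0.25·0.0922 + 4·0.25·0.0536 = 0.153.

0.153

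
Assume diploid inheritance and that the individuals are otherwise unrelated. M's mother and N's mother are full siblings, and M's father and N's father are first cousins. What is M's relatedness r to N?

With two independent routes of shared ancestry, r is the sum of the two contributions.
M and N are related in two ways: first cousins through their mothers (r = 1/8) and second cousins through their fathers (r = 1/32).
r = 1/8 + 1/32 = 5/32 = 0.15625.

0.15625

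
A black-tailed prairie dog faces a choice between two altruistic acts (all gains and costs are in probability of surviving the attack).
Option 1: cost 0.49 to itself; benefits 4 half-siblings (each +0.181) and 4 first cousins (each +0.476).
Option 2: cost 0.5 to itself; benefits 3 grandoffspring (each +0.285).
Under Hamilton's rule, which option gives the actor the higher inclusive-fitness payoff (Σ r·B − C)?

Option 1

Option 1: r to a half-sibling = 0.25.
Option 1: r to a first cousin = 0.125.
Option 1: Σ r·B − C = (4·0.25·0.181 + 4·0.125·0.476) − 0.49 = -0.071.
Option 2: r to a grandoffspring = 0.25.
Option 2: Σ r·B − C = (3·0.25·0.285) − 0.5 = -0.28625.
Option 1 has the higher net inclusive-fitness payoff.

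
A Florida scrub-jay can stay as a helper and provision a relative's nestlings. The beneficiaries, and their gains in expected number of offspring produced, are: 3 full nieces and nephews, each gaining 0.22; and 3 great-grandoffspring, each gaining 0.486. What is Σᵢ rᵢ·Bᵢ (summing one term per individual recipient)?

0.34725

r to a full niece or nephew = 0.25 (full aunt/uncle↔niece/nephew: two paths of length 3 through the shared grandparent pair: r = 2·(1/2)^3 = 1/4).
r to a great-grandoffspring = 0.125 (three parent–offspring links: r = (1/2)^3 = 1/8).
Summing one r·B term per recipient: 3·0.25·0.22 + 3·0.125·0.486 = 0.34725.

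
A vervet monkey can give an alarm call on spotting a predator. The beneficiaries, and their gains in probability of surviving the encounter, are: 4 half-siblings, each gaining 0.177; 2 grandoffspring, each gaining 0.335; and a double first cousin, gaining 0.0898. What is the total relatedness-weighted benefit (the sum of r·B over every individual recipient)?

0.36695

r to a half-sibling = 1/4 (half-sibs share one parent — one path of length 2: r = (1/2)^2 = 1/4).
r to a grandoffspring = 1/4 (two parent–offspring links: r = (1/2)^2 = 1/4).
r to a double first cousin = 1/4 (double first cousins share both grandparent pairs — four paths of length 4: r = 4·(1/2)^4 = 1/4).
Summing one r·B term per recipient: 4·0.25·0.177 + 2·0.25·0.335 + 1·0.25·0.0898 = 0.36695.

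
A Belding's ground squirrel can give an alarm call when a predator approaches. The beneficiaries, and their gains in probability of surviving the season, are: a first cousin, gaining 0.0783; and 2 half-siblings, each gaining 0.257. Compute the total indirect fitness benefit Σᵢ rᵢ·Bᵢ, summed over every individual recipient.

0.1382875

r to a first cousin = 1/8 (first cousins share one grandparent pair — two paths of length 4: r = 2·(1/2)^4 = 1/8).
r to a half-sibling = 0.25 (half-sibs share one parent — one path of length 2: r = (1/2)^2 = 1/4).
Summing one r·B term per recipient: 1·0.125·0.0783 + 2·0.25·0.257 = 0.1382875.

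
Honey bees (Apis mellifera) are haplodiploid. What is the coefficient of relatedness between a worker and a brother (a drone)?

Her haploid brother carries none of their father's genes and a random half of their mother's genome; that half matches the maternal half of her own genome with probability 1/2: r = 1/2 · 1/2 = 1/4.

0.25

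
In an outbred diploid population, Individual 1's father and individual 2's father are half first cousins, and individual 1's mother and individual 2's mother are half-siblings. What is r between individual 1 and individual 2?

Independent pedigree routes through distinct common ancestors add.
Individual 1 and individual 2 are related in two ways: half second cousins through their fathers (r = 1/64) and half first cousins through their mothers (r = 1/16).
r = 1/64 + 1/16 = 0.078125.

0.078125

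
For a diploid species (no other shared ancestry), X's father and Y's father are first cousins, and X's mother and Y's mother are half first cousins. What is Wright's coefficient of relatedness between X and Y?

With two independent routes of shared ancestry, r is the sum of the two contributions.
X and Y are related in two ways: second cousins through their fathers (r = 1/32) and half second cousins through their mothers (r = 1/64).
r = 1/32 + 1/64 = 0.046875.

0.046875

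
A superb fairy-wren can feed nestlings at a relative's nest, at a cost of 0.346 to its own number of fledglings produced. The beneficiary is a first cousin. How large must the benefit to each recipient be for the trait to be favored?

r to a first cousin = 1/8 (first cousins share one grandparent pair — two paths of length 4: r = 2·(1/2)^4 = 1/8).
Hamilton's rule with n recipients of equal r: n·r·B > C, so B > C/(n·r) = 0.346/(1·0.125) = 2.768.

2.768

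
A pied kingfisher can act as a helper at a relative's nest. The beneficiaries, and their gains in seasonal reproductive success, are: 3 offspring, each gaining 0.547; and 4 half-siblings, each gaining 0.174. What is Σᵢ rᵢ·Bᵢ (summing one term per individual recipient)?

r to an offspring = 1/2 (one parent–offspring link: r = (1/2)^1 = 1/2).
r to a half-sibling = 0.25 (half-sibs share one parent — one path of length 2: r = (1/2)^2 = 1/4).
Summing one r·B term per recipient: 3·0.5·0.547 + 4·0.25·0.174 = 0.9945.

0.9945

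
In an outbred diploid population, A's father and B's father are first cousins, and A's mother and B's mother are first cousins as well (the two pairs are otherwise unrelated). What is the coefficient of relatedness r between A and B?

0.0625

Wright's path rule: contributions from independent ancestry routes add.
A and B are related in two ways: second cousins through their fathers (r = 1/32) and second cousins through their mothers (r = 1/32).
r = 1/32 + 1/32 = 1/16 = 0.0625.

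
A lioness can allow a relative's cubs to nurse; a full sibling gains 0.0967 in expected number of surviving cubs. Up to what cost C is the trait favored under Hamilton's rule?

0.04835

r to a full sibling = 1/2 (full sibs share both parents — two paths of length 2: r = 2·(1/2)^2 = 1/2).
Hamilton's rule: n·r·B > C, so the trait is favored while C < n·r·B = 1·0.5·0.0967 = 0.04835.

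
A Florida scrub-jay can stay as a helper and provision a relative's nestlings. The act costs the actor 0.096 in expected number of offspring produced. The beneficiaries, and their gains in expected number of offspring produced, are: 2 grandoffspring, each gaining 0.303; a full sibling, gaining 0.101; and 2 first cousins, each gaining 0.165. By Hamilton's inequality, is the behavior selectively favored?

Hamilton's rule: the trait is favored when the sum of r·B over every recipient exceeds the actor's cost C.
r to a grandoffspring = 1/4 (two parent–offspring links: r = (1/2)^2 = 1/4).
r to a full sibling = 1/2 (full sibs share both parents — two paths of length 2: r = 2·(1/2)^2 = 1/2).
r to a first cousin = 1/8 (first cousins share one grandparent pair — two paths of length 4: r = 2·(1/2)^4 = 1/8).
Summing one r·B term per recipient: 2·0.25·0.303 + 1·0.5·0.101 + 2·0.125·0.165 = 0.24325.
0.24325 > 0.096: the indirect benefit exceeds the cost.

Yes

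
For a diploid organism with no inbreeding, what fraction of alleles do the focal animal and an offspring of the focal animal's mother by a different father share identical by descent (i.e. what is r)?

0.25

Each parent–offspring link contributes a factor of 1/2, and independent paths through distinct common ancestors add.
Half-sibs share one parent — one path of length 2: r = (1/2)^2 = 1/4.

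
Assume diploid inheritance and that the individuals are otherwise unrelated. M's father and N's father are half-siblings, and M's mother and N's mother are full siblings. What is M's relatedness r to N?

Wright's path rule: contributions from independent ancestry routes add.
M and N are related in two ways: half first cousins through their fathers (r = 1/16) and first cousins through their mothers (r = 1/8).
r = 1/16 + 1/8 = 3/16 = 0.1875.

0.1875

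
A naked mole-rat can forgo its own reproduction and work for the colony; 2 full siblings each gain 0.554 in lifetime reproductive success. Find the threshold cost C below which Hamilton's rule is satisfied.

0.554

r to a full sibling = 1/2 (full sibs share both parents — two paths of length 2: r = 2·(1/2)^2 = 1/2).
Hamilton's rule: n·r·B > C, so the trait is favored while C < n·r·B = 2·0.5·0.554 = 0.554.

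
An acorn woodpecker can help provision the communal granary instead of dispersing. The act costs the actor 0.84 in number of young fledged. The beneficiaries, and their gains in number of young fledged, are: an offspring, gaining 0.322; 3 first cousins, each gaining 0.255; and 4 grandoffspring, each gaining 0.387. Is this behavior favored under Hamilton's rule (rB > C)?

No

Hamilton's rule: the trait is favored when the sum of r·B over every recipient exceeds the actor's cost C.
r to an offspring = 0.5 (one parent–offspring link: r = (1/2)^1 = 1/2).
r to a first cousin = 1/8 (first cousins share one grandparent pair — two paths of length 4: r = 2·(1/2)^4 = 1/8).
r to a grandoffspring = 1/4 (two parent–offspring links: r = (1/2)^2 = 1/4).
Summing one r·B term per recipient: 1·0.5·0.322 + 3·0.125·0.255 + 4·0.25·0.387 = 0.643625.
0.643625 < 0.84: the indirect benefit is less than the cost.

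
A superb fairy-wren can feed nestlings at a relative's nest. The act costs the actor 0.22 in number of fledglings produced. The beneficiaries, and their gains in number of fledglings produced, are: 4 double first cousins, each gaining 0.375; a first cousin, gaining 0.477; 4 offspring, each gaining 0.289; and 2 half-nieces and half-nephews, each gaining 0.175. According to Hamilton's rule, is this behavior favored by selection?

Hamilton's rule: the trait is favored when the sum of r·B over every recipient exceeds the actor's cost C.
r to a double first cousin = 1/4 (double first cousins share both grandparent pairs — four paths of length 4: r = 4·(1/2)^4 = 1/4).
r to a first cousin = 0.125 (first cousins share one grandparent pair — two paths of length 4: r = 2·(1/2)^4 = 1/8).
r to an offspring = 0.5 (one parent–offspring link: r = (1/2)^1 = 1/2).
r to a half-niece or half-nephew = 0.125 (half-aunt/uncle↔niece/nephew: one path of length 3: r = (1/2)^3 = 1/8).
Summing one r·B term per recipient: 4·0.25·0.375 + 1·0.125·0.477 + 4·0.5·0.289 + 2·0.125·0.175 = 1.056375.
1.056375 > 0.22: the indirect benefit exceeds the cost.

Yes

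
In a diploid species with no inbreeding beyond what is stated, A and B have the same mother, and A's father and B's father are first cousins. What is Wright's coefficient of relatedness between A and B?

Relatedness sums over independent paths through distinct common ancestors.
A and B are related in two ways: half-sibs through their shared mother (r = 1/4) and second cousins through their fathers (r = 1/32).
r = 1/4 + 1/32 = 0.28125.

0.28125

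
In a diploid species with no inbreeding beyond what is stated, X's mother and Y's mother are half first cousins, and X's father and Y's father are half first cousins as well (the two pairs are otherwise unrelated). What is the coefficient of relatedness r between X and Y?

0.03125

Relatedness sums over independent paths through distinct common ancestors.
X and Y are related in two ways: half second cousins through their mothers (r = 1/64) and half second cousins through their fathers (r = 1/64).
r = 1/64 + 1/64 = 1/32 = 0.03125.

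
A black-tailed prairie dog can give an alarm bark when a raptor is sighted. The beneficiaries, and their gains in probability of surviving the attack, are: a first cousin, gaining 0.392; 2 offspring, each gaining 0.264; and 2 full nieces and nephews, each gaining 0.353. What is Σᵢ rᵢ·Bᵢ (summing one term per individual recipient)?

r to a first cousin = 0.125 (first cousins share one grandparent pair — two paths of length 4: r = 2·(1/2)^4 = 1/8).
r to an offspring = 1/2 (one parent–offspring link: r = (1/2)^1 = 1/2).
r to a full niece or nephew = 0.25 (full aunt/uncle↔niece/nephew: two paths of length 3 through the shared grandparent pair: r = 2·(1/2)^3 = 1/4).
Summing one r·B term per recipient: 1·0.125·0.392 + 2·0.5·0.264 + 2·0.25·0.353 = 0.4895.

0.4895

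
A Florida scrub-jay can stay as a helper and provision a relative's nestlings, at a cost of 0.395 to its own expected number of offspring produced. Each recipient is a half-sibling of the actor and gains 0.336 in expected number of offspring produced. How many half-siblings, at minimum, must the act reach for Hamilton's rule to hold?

5

r to a half-sibling = 0.25 (half-sibs share one parent — one path of length 2: r = (1/2)^2 = 1/4).
Hamilton's rule: n·r·B > C  ⇒  n > C/(r·B) = 0.395/(0.25·0.336) = 4.702.
The smallest integer exceeding 4.702 is 5.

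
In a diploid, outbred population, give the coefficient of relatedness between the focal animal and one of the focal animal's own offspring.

0.5

Each parent–offspring link contributes a factor of 1/2, and independent paths through distinct common ancestors add.
One parent–offspring link: r = (1/2)^1 = 1/2.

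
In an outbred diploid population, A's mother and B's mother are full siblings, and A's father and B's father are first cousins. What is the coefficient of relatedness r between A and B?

0.15625

Independent pedigree routes through distinct common ancestors add.
A and B are related in two ways: first cousins through their mothers (r = 1/8) and second cousins through their fathers (r = 1/32).
r = 1/8 + 1/32 = 5/32 = 0.15625.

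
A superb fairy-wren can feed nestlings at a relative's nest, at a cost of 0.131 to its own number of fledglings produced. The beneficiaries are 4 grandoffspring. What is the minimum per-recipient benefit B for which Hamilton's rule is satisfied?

r to a grandoffspring = 0.25 (two parent–offspring links: r = (1/2)^2 = 1/4).
Hamilton's rule with n recipients of equal r: n·r·B > C, so B > C/(n·r) = 0.131/(4·0.25) = 0.131.

0.131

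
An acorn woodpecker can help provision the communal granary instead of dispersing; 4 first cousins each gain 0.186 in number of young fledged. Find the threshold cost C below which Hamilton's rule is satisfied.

0.093

r to a first cousin = 0.125 (first cousins share one grandparent pair — two paths of length 4: r = 2·(1/2)^4 = 1/8).
Hamilton's rule: n·r·B > C, so the trait is favored while C < n·r·B = 4·0.125·0.186 = 0.093.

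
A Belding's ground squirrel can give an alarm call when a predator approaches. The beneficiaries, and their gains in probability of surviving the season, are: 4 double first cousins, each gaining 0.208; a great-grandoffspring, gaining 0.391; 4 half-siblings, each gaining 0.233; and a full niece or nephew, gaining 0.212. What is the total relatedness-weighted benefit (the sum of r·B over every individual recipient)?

r to a double first cousin = 1/4 (double first cousins share both grandparent pairs — four paths of length 4: r = 4·(1/2)^4 = 1/4).
r to a great-grandoffspring = 1/8 (three parent–offspring links: r = (1/2)^3 = 1/8).
r to a half-sibling = 1/4 (half-sibs share one parent — one path of length 2: r = (1/2)^2 = 1/4).
r to a full niece or nephew = 1/4 (full aunt/uncle↔niece/nephew: two paths of length 3 through the shared grandparent pair: r = 2·(1/2)^3 = 1/4).
Summing one r·B term per recipient: 4·0.25·0.208 + 1·0.125·0.391 + 4·0.25·0.233 + 1·0.25·0.212 = 0.542875.

0.542875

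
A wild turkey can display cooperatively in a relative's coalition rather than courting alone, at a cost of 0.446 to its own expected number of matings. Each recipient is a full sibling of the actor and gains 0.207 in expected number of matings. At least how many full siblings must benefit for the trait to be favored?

r to a full sibling = 1/2 (full sibs share both parents — two paths of length 2: r = 2·(1/2)^2 = 1/2).
Hamilton's rule: n·r·B > C  ⇒  n > C/(r·B) = 0.446/(0.5·0.207) = 4.309.
The smallest integer exceeding 4.309 is 5.

5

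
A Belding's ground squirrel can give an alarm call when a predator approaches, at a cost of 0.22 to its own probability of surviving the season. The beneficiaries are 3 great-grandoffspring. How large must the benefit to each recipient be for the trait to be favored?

0.5867

r to a great-grandoffspring = 1/8 (three parent–offspring links: r = (1/2)^3 = 1/8).
Hamilton's rule with n recipients of equal r: n·r·B > C, so B > C/(n·r) = 0.22/(3·0.125) = 0.5867.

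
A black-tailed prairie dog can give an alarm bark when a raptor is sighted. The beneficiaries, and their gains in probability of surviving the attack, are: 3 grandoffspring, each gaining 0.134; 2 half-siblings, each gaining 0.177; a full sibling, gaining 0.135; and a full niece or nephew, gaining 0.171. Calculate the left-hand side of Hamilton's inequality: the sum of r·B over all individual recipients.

r to a grandoffspring = 0.25 (two parent–offspring links: r = (1/2)^2 = 1/4).
r to a half-sibling = 1/4 (half-sibs share one parent — one path of length 2: r = (1/2)^2 = 1/4).
r to a full sibling = 1/2 (full sibs share both parents — two paths of length 2: r = 2·(1/2)^2 = 1/2).
r to a full niece or nephew = 0.25 (full aunt/uncle↔niece/nephew: two paths of length 3 through the shared grandparent pair: r = 2·(1/2)^3 = 1/4).
Summing one r·B term per recipient: 3·0.25·0.134 + 2·0.25·0.177 + 1·0.5·0.135 + 1·0.25·0.171 = 0.29925.

0.29925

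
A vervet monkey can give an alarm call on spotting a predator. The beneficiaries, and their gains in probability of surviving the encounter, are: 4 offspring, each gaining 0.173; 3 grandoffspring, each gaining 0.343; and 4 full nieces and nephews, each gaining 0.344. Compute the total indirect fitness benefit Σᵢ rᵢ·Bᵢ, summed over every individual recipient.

r to an offspring = 0.5 (one parent–offspring link: r = (1/2)^1 = 1/2).
r to a grandoffspring = 1/4 (two parent–offspring links: r = (1/2)^2 = 1/4).
r to a full niece or nephew = 1/4 (full aunt/uncle↔niece/nephew: two paths of length 3 through the shared grandparent pair: r = 2·(1/2)^3 = 1/4).
Summing one r·B term per recipient: 4·0.5·0.173 + 3·0.25·0.343 + 4·0.25·0.344 = 0.94725.

0.94725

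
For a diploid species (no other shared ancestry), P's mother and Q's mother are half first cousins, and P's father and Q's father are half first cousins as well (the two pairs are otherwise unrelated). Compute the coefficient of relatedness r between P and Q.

Relatedness sums over independent paths through distinct common ancestors.
P and Q are related in two ways: half second cousins through their mothers (r = 1/64) and half second cousins through their fathers (r = 1/64).
r = 1/64 + 1/64 = 1/32 = 0.03125.

0.03125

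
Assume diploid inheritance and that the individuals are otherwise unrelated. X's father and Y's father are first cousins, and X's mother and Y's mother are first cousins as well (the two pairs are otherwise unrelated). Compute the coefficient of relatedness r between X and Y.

Wright's path rule: contributions from independent ancestry routes add.
X and Y are related in two ways: second cousins through their fathers (r = 1/32) and second cousins through their mothers (r = 1/32).
r = 1/32 + 1/32 = 0.0625.

0.0625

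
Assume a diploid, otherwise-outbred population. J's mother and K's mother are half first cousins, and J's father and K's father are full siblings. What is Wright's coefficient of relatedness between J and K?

Relatedness sums over independent paths through distinct common ancestors.
J and K are related in two ways: half second cousins through their mothers (r = 1/64) and first cousins through their fathers (r = 1/8).
r = 1/64 + 1/8 = 9/64 = 0.140625.

0.140625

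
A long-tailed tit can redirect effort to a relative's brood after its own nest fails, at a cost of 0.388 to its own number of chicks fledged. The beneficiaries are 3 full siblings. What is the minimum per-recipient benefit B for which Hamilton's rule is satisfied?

0.2587

r to a full sibling = 0.5 (full sibs share both parents — two paths of length 2: r = 2·(1/2)^2 = 1/2).
Hamilton's rule with n recipients of equal r: n·r·B > C, so B > C/(n·r) = 0.388/(3·0.5) = 0.2587.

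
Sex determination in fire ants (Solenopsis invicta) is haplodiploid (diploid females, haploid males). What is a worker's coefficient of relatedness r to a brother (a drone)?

Her haploid brother carries none of their father's genes and a random half of their mother's genome; that half matches the maternal half of her own genome with probability 1/2: r = 1/2 · 1/2 = 1/4.

0.25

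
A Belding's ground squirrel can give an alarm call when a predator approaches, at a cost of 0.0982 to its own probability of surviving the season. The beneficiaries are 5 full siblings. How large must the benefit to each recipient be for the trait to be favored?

0.0393

r to a full sibling = 0.5 (full sibs share both parents — two paths of length 2: r = 2·(1/2)^2 = 1/2).
Hamilton's rule with n recipients of equal r: n·r·B > C, so B > C/(n·r) = 0.0982/(5·0.5) = 0.0393.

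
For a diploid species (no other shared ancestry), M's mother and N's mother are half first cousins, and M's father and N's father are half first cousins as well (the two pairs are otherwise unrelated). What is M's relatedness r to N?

Wright's path rule: contributions from independent ancestry routes add.
M and N are related in two ways: half second cousins through their mothers (r = 1/64) and half second cousins through their fathers (r = 1/64).
r = 1/64 + 1/64 = 0.03125.

0.03125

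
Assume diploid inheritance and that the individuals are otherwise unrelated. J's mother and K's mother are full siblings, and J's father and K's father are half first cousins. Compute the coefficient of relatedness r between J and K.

0.140625

With two independent routes of shared ancestry, r is the sum of the two contributions.
J and K are related in two ways: first cousins through their mothers (r = 1/8) and half second cousins through their fathers (r = 1/64).
r = 1/8 + 1/64 = 9/64 = 0.140625.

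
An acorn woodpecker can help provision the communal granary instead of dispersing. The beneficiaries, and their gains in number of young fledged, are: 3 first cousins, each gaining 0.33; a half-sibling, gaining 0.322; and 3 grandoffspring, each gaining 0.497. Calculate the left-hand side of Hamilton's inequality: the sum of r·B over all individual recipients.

0.577

r to a first cousin = 1/8 (first cousins share one grandparent pair — two paths of length 4: r = 2·(1/2)^4 = 1/8).
r to a half-sibling = 1/4 (half-sibs share one parent — one path of length 2: r = (1/2)^2 = 1/4).
r to a grandoffspring = 0.25 (two parent–offspring links: r = (1/2)^2 = 1/4).
Summing one r·B term per recipient: 3·0.125·0.33 + 1·0.25·0.322 + 3·0.25·0.497 = 0.577.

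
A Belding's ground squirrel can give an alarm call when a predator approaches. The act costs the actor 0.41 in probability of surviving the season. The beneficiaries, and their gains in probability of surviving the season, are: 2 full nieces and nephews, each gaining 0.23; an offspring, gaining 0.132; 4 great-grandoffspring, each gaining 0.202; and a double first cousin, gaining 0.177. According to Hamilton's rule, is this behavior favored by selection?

No

Hamilton's rule: the trait is favored when the sum of r·B over every recipient exceeds the actor's cost C.
r to a full niece or nephew = 1/4 (full aunt/uncle↔niece/nephew: two paths of length 3 through the shared grandparent pair: r = 2·(1/2)^3 = 1/4).
r to an offspring = 1/2 (one parent–offspring link: r = (1/2)^1 = 1/2).
r to a great-grandoffspring = 1/8 (three parent–offspring links: r = (1/2)^3 = 1/8).
r to a double first cousin = 0.25 (double first cousins share both grandparent pairs — four paths of length 4: r = 4·(1/2)^4 = 1/4).
Summing one r·B term per recipient: 2·0.25·0.23 + 1·0.5·0.132 + 4·0.125·0.202 + 1·0.25·0.177 = 0.32625.
0.32625 < 0.41: the indirect benefit is less than the cost.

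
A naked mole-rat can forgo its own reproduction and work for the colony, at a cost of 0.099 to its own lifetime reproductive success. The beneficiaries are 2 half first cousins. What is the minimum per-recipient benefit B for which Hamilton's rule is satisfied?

r to a half first cousin = 1/16 (half first cousins share one grandparent — one path of length 4: r = (1/2)^4 = 1/16).
Hamilton's rule with n recipients of equal r: n·r·B > C, so B > C/(n·r) = 0.099/(2·0.0625) = 0.792.

0.792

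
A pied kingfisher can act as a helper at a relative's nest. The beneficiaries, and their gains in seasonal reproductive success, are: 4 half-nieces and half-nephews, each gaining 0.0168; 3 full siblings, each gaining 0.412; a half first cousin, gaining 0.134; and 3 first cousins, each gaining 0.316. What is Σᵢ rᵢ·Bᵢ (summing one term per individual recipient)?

r to a half-niece or half-nephew = 0.125 (half-aunt/uncle↔niece/nephew: one path of length 3: r = (1/2)^3 = 1/8).
r to a full sibling = 0.5 (full sibs share both parents — two paths of length 2: r = 2·(1/2)^2 = 1/2).
r to a half first cousin = 1/16 (half first cousins share one grandparent — one path of length 4: r = (1/2)^4 = 1/16).
r to a first cousin = 0.125 (first cousins share one grandparent pair — two paths of length 4: r = 2·(1/2)^4 = 1/8).
Summing one r·B term per recipient: 4·0.125·0.0168 + 3·0.5·0.412 + 1·0.0625·0.134 + 3·0.125·0.316 = 0.753275.

0.753275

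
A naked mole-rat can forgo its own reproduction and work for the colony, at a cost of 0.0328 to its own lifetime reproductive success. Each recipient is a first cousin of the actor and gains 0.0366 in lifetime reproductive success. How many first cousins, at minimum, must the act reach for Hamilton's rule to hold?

8

r to a first cousin = 0.125 (first cousins share one grandparent pair — two paths of length 4: r = 2·(1/2)^4 = 1/8).
Hamilton's rule: n·r·B > C  ⇒  n > C/(r·B) = 0.0328/(0.125·0.0366) = 7.169.
The smallest integer exceeding 7.169 is 8.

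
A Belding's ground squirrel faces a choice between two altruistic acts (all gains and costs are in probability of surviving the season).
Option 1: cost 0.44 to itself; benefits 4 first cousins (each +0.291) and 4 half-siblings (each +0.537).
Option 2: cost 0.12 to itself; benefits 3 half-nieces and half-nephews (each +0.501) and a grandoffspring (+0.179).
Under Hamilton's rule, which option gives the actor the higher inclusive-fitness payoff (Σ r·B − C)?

Option 1

Option 1: r to a first cousin = 0.125.
Option 1: r to a half-sibling = 0.25.
Option 1: Σ r·B − C = (4·0.125·0.291 + 4·0.25·0.537) − 0.44 = 0.2425.
Option 2: r to a half-niece or half-nephew = 0.125.
Option 2: r to a grandoffspring = 0.25.
Option 2: Σ r·B − C = (3·0.125·0.501 + 1·0.25·0.179) − 0.12 = 0.112625.
Option 1 has the higher net inclusive-fitness payoff.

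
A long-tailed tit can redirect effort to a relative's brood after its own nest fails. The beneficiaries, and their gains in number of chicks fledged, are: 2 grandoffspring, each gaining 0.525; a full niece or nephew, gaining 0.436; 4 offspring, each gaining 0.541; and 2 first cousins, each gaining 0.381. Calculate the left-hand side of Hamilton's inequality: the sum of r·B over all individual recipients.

1.54875

r to a grandoffspring = 1/4 (two parent–offspring links: r = (1/2)^2 = 1/4).
r to a full niece or nephew = 0.25 (full aunt/uncle↔niece/nephew: two paths of length 3 through the shared grandparent pair: r = 2·(1/2)^3 = 1/4).
r to an offspring = 0.5 (one parent–offspring link: r = (1/2)^1 = 1/2).
r to a first cousin = 1/8 (first cousins share one grandparent pair — two paths of length 4: r = 2·(1/2)^4 = 1/8).
Summing one r·B term per recipient: 2·0.25·0.525 + 1·0.25·0.436 + 4·0.5·0.541 + 2·0.125·0.381 = 1.54875.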